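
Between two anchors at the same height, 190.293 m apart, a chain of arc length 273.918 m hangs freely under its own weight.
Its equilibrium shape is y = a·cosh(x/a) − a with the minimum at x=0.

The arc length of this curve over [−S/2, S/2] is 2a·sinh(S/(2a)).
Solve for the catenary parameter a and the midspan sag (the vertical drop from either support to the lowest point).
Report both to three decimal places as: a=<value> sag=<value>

seed: a₀ = √(S³/(24(L−S))) = √(190.293³/(24·83.625)) = 58.594997
iter 1: u=1.623799  f(a)=+1.174e+01  f'(a)=-3.681e+00  a ← 58.594997 − (+1.174e+01/-3.681e+00) = 61.784796
iter 2: u=1.539966  f(a)=+1.027e+00  f'(a)=-3.063e+00  a ← 61.784796 − (+1.027e+00/-3.063e+00) = 62.120098
iter 3: u=1.531654  f(a)=+9.521e-03  f'(a)=-3.007e+00  a ← 62.120098 − (+9.521e-03/-3.007e+00) = 62.123265
iter 4: u=1.531576  f(a)=+8.349e-07  f'(a)=-3.006e+00  a ← 62.123265 − (+8.349e-07/-3.006e+00) = 62.123265
iter 5: u=1.531576  f(a)=+0.000e+00  f'(a)=-3.006e+00  a ← 62.123265 − (+0.000e+00/-3.006e+00) = 62.123265
converged: |Δa| < 1e-12 after 5 iterations
sag = a·(cosh(S/(2a)) − 1) = 62.123265·(cosh(1.531576) − 1) = 88.266455
T_max/T_min = cosh(S/(2a)) = 2.420828

a=62.123 sag=88.266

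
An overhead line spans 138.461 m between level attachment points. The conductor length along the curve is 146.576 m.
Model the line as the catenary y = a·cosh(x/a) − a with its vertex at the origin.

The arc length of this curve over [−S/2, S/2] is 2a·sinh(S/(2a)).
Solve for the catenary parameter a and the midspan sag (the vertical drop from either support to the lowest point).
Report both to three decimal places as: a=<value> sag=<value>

a=117.759 sag=20.943

seed: a₀ = √(S³/(24(L−S))) = √(138.461³/(24·8.115)) = 116.745813
iter 1: u=0.593002  f(a)=+1.439e-01  f'(a)=-1.440e-01  a ← 116.745813 − (+1.439e-01/-1.440e-01) = 117.745206
iter 2: u=0.587969  f(a)=+1.868e-03  f'(a)=-1.403e-01  a ← 117.745206 − (+1.868e-03/-1.403e-01) = 117.758528
iter 3: u=0.587902  f(a)=+3.243e-07  f'(a)=-1.402e-01  a ← 117.758528 − (+3.243e-07/-1.402e-01) = 117.758530
iter 4: u=0.587902  f(a)=+0.000e+00  f'(a)=-1.402e-01  a ← 117.758530 − (+0.000e+00/-1.402e-01) = 117.758530
converged: |Δa| < 1e-12 after 4 iterations
sag = a·(cosh(S/(2a)) − 1) = 117.758530·(cosh(0.587902) − 1) = 20.943317
T_max/T_min = cosh(S/(2a)) = 1.177850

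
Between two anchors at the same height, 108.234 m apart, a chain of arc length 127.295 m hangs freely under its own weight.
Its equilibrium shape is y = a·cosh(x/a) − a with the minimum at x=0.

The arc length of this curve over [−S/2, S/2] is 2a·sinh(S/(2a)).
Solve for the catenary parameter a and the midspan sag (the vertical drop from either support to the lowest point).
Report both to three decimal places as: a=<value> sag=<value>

a=53.984 sag=29.474

seed: a₀ = √(S³/(24(L−S))) = √(108.234³/(24·19.061)) = 52.646209
iter 1: u=1.027937  f(a)=+1.033e+00  f'(a)=-8.036e-01  a ← 52.646209 − (+1.033e+00/-8.036e-01) = 53.931410
iter 2: u=1.003441  f(a)=+3.903e-02  f'(a)=-7.439e-01  a ← 53.931410 − (+3.903e-02/-7.439e-01) = 53.983874
iter 3: u=1.002466  f(a)=+6.058e-05  f'(a)=-7.416e-01  a ← 53.983874 − (+6.058e-05/-7.416e-01) = 53.983956
iter 4: u=1.002465  f(a)=+1.465e-10  f'(a)=-7.416e-01  a ← 53.983956 − (+1.465e-10/-7.416e-01) = 53.983956
iter 5: u=1.002465  f(a)=+0.000e+00  f'(a)=-7.416e-01  a ← 53.983956 − (+0.000e+00/-7.416e-01) = 53.983956
converged: |Δa| < 1e-12 after 5 iterations
sag = a·(cosh(S/(2a)) − 1) = 53.983956·(cosh(1.002465) − 1) = 29.474248
T_max/T_min = cosh(S/(2a)) = 1.545982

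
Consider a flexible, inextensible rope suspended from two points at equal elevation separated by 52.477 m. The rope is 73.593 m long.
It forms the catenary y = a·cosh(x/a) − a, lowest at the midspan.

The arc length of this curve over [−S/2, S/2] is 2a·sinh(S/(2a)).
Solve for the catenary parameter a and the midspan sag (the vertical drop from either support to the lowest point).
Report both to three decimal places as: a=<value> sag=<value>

a=17.824 sag=23.062

seed: a₀ = √(S³/(24(L−S))) = √(52.477³/(24·21.116)) = 16.886594
iter 1: u=1.553807  f(a)=+2.701e+00  f'(a)=-3.159e+00  a ← 16.886594 − (+2.701e+00/-3.159e+00) = 17.741432
iter 2: u=1.478939  f(a)=+2.186e-01  f'(a)=-2.667e+00  a ← 17.741432 − (+2.186e-01/-2.667e+00) = 17.823413
iter 3: u=1.472137  f(a)=+1.711e-03  f'(a)=-2.625e+00  a ← 17.823413 − (+1.711e-03/-2.625e+00) = 17.824065
iter 4: u=1.472083  f(a)=+1.067e-07  f'(a)=-2.625e+00  a ← 17.824065 − (+1.067e-07/-2.625e+00) = 17.824065
iter 5: u=1.472083  f(a)=+0.000e+00  f'(a)=-2.625e+00  a ← 17.824065 − (+0.000e+00/-2.625e+00) = 17.824065
converged: |Δa| < 1e-12 after 5 iterations
sag = a·(cosh(S/(2a)) − 1) = 17.824065·(cosh(1.472083) − 1) = 23.062115
T_max/T_min = cosh(S/(2a)) = 2.293875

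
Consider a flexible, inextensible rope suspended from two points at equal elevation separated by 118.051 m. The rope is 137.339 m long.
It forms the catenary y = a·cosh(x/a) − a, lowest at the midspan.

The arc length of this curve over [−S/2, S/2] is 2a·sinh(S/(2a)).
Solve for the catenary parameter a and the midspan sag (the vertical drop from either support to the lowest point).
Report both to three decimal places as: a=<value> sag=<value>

seed: a₀ = √(S³/(24(L−S))) = √(118.051³/(24·19.288)) = 59.614964
iter 1: u=0.990112  f(a)=+9.678e-01  f'(a)=-7.128e-01  a ← 59.614964 − (+9.678e-01/-7.128e-01) = 60.972731
iter 2: u=0.968064  f(a)=+3.405e-02  f'(a)=-6.634e-01  a ← 60.972731 − (+3.405e-02/-6.634e-01) = 61.024056
iter 3: u=0.967250  f(a)=+4.556e-05  f'(a)=-6.616e-01  a ← 61.024056 − (+4.556e-05/-6.616e-01) = 61.024125
iter 4: u=0.967249  f(a)=+8.180e-11  f'(a)=-6.616e-01  a ← 61.024125 − (+8.180e-11/-6.616e-01) = 61.024125
iter 5: u=0.967249  f(a)=+2.842e-14  f'(a)=-6.616e-01  a ← 61.024125 − (+2.842e-14/-6.616e-01) = 61.024125
converged: |Δa| < 1e-12 after 5 iterations
sag = a·(cosh(S/(2a)) − 1) = 61.024125·(cosh(0.967249) − 1) = 30.842322
T_max/T_min = cosh(S/(2a)) = 1.505412

a=61.024 sag=30.842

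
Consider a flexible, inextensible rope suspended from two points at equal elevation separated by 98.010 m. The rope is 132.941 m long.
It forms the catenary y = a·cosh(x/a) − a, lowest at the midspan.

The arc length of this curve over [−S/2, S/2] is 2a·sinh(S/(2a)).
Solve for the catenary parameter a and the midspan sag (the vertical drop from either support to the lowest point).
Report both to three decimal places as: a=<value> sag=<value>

a=35.174 sag=40.029

seed: a₀ = √(S³/(24(L−S))) = √(98.010³/(24·34.931)) = 33.511545
iter 1: u=1.462332  f(a)=+3.931e+00  f'(a)=-2.566e+00  a ← 33.511545 − (+3.931e+00/-2.566e+00) = 35.043445
iter 2: u=1.398407  f(a)=+2.856e-01  f'(a)=-2.205e+00  a ← 35.043445 − (+2.856e-01/-2.205e+00) = 35.172943
iter 3: u=1.393258  f(a)=+1.769e-03  f'(a)=-2.178e+00  a ← 35.172943 − (+1.769e-03/-2.178e+00) = 35.173756
iter 4: u=1.393226  f(a)=+6.878e-08  f'(a)=-2.178e+00  a ← 35.173756 − (+6.878e-08/-2.178e+00) = 35.173756
iter 5: u=1.393226  f(a)=+0.000e+00  f'(a)=-2.178e+00  a ← 35.173756 − (+0.000e+00/-2.178e+00) = 35.173756
converged: |Δa| < 1e-12 after 5 iterations
sag = a·(cosh(S/(2a)) − 1) = 35.173756·(cosh(1.393226) − 1) = 40.029439
T_max/T_min = cosh(S/(2a)) = 2.138048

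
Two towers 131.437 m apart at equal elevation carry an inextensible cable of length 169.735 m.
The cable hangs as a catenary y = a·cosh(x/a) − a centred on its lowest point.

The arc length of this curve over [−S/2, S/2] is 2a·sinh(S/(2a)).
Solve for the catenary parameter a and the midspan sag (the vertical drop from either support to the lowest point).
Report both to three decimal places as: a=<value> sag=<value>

seed: a₀ = √(S³/(24(L−S))) = √(131.437³/(24·38.298)) = 49.703021
iter 1: u=1.322223  f(a)=+3.491e+00  f'(a)=-1.828e+00  a ← 49.703021 − (+3.491e+00/-1.828e+00) = 51.612652
iter 2: u=1.273302  f(a)=+2.112e-01  f'(a)=-1.613e+00  a ← 51.612652 − (+2.112e-01/-1.613e+00) = 51.743642
iter 3: u=1.270079  f(a)=+8.840e-04  f'(a)=-1.599e+00  a ← 51.743642 − (+8.840e-04/-1.599e+00) = 51.744194
iter 4: u=1.270065  f(a)=+1.562e-08  f'(a)=-1.599e+00  a ← 51.744194 − (+1.562e-08/-1.599e+00) = 51.744194
iter 5: u=1.270065  f(a)=+2.842e-14  f'(a)=-1.599e+00  a ← 51.744194 − (+2.842e-14/-1.599e+00) = 51.744194
converged: |Δa| < 1e-12 after 5 iterations
sag = a·(cosh(S/(2a)) − 1) = 51.744194·(cosh(1.270065) − 1) = 47.653764
T_max/T_min = cosh(S/(2a)) = 1.920949

a=51.744 sag=47.654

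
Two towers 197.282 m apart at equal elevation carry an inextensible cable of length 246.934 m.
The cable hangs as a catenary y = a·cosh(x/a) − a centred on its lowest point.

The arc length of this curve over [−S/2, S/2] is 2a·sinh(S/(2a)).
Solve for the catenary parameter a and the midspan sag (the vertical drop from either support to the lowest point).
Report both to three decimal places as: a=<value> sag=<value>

seed: a₀ = √(S³/(24(L−S))) = √(197.282³/(24·49.652)) = 80.270727
iter 1: u=1.228854  f(a)=+3.887e+00  f'(a)=-1.434e+00  a ← 80.270727 − (+3.887e+00/-1.434e+00) = 82.980491
iter 2: u=1.188725  f(a)=+2.055e-01  f'(a)=-1.286e+00  a ← 82.980491 − (+2.055e-01/-1.286e+00) = 83.140240
iter 3: u=1.186441  f(a)=+6.453e-04  f'(a)=-1.278e+00  a ← 83.140240 − (+6.453e-04/-1.278e+00) = 83.140745
iter 4: u=1.186434  f(a)=+6.408e-09  f'(a)=-1.278e+00  a ← 83.140745 − (+6.408e-09/-1.278e+00) = 83.140745
iter 5: u=1.186434  f(a)=+2.842e-14  f'(a)=-1.278e+00  a ← 83.140745 − (+2.842e-14/-1.278e+00) = 83.140745
converged: |Δa| < 1e-12 after 5 iterations
sag = a·(cosh(S/(2a)) − 1) = 83.140745·(cosh(1.186434) − 1) = 65.709796
T_max/T_min = cosh(S/(2a)) = 1.790344

a=83.141 sag=65.710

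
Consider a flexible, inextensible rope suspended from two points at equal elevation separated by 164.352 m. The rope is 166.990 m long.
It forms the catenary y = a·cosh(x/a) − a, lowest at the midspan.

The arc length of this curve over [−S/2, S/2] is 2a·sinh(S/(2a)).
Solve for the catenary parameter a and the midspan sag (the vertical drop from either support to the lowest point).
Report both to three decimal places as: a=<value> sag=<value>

seed: a₀ = √(S³/(24(L−S))) = √(164.352³/(24·2.638)) = 264.800910
iter 1: u=0.310331  f(a)=+1.273e-02  f'(a)=-2.012e-02  a ← 264.800910 − (+1.273e-02/-2.012e-02) = 265.433803
iter 2: u=0.309591  f(a)=+4.579e-05  f'(a)=-1.997e-02  a ← 265.433803 − (+4.579e-05/-1.997e-02) = 265.436095
iter 3: u=0.309589  f(a)=+5.970e-10  f'(a)=-1.997e-02  a ← 265.436095 − (+5.970e-10/-1.997e-02) = 265.436095
iter 4: u=0.309589  f(a)=+0.000e+00  f'(a)=-1.997e-02  a ← 265.436095 − (+0.000e+00/-1.997e-02) = 265.436095
converged: |Δa| < 1e-12 after 4 iterations
sag = a·(cosh(S/(2a)) − 1) = 265.436095·(cosh(0.309589) − 1) = 12.822302
T_max/T_min = cosh(S/(2a)) = 1.048307

a=265.436 sag=12.822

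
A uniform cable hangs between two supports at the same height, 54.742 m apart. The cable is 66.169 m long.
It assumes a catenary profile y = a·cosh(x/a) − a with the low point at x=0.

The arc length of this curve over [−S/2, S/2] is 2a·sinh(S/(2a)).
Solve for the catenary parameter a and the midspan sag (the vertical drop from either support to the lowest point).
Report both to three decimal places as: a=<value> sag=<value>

a=25.189 sag=16.393

seed: a₀ = √(S³/(24(L−S))) = √(54.742³/(24·11.427)) = 24.457342
iter 1: u=1.119132  f(a)=+7.373e-01  f'(a)=-1.057e+00  a ← 24.457342 − (+7.373e-01/-1.057e+00) = 25.154996
iter 2: u=1.088094  f(a)=+3.272e-02  f'(a)=-9.649e-01  a ← 25.154996 − (+3.272e-02/-9.649e-01) = 25.188911
iter 3: u=1.086629  f(a)=+7.110e-05  f'(a)=-9.607e-01  a ← 25.188911 − (+7.110e-05/-9.607e-01) = 25.188985
iter 4: u=1.086626  f(a)=+3.372e-10  f'(a)=-9.607e-01  a ← 25.188985 − (+3.372e-10/-9.607e-01) = 25.188985
iter 5: u=1.086626  f(a)=+0.000e+00  f'(a)=-9.607e-01  a ← 25.188985 − (+0.000e+00/-9.607e-01) = 25.188985
converged: |Δa| < 1e-12 after 5 iterations
sag = a·(cosh(S/(2a)) − 1) = 25.188985·(cosh(1.086626) − 1) = 16.393092
T_max/T_min = cosh(S/(2a)) = 1.650804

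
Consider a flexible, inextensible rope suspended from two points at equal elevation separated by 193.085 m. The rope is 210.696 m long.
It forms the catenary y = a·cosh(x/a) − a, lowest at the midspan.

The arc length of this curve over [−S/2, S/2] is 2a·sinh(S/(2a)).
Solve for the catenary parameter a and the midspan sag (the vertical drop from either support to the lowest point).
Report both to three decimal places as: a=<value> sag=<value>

seed: a₀ = √(S³/(24(L−S))) = √(193.085³/(24·17.611)) = 130.504406
iter 1: u=0.739764  f(a)=+4.882e-01  f'(a)=-2.850e-01  a ← 130.504406 − (+4.882e-01/-2.850e-01) = 132.217704
iter 2: u=0.730178  f(a)=+9.780e-03  f'(a)=-2.736e-01  a ← 132.217704 − (+9.780e-03/-2.736e-01) = 132.253446
iter 3: u=0.729981  f(a)=+4.103e-06  f'(a)=-2.734e-01  a ← 132.253446 − (+4.103e-06/-2.734e-01) = 132.253461
iter 4: u=0.729981  f(a)=+7.674e-13  f'(a)=-2.734e-01  a ← 132.253461 − (+7.674e-13/-2.734e-01) = 132.253461
converged: |Δa| < 1e-12 after 4 iterations
sag = a·(cosh(S/(2a)) − 1) = 132.253461·(cosh(0.729981) − 1) = 36.829888
T_max/T_min = cosh(S/(2a)) = 1.278480

a=132.253 sag=36.830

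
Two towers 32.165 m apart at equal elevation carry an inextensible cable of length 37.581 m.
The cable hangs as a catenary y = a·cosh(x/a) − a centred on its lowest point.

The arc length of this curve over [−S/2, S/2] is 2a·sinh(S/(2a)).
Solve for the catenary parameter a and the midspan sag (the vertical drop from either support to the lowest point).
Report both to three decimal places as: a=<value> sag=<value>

a=16.390 sag=8.544

seed: a₀ = √(S³/(24(L−S))) = √(32.165³/(24·5.416)) = 16.000383
iter 1: u=1.005132  f(a)=+2.803e-01  f'(a)=-7.479e-01  a ← 16.000383 − (+2.803e-01/-7.479e-01) = 16.375117
iter 2: u=0.982130  f(a)=+1.015e-02  f'(a)=-6.946e-01  a ← 16.375117 − (+1.015e-02/-6.946e-01) = 16.389726
iter 3: u=0.981255  f(a)=+1.441e-05  f'(a)=-6.926e-01  a ← 16.389726 − (+1.441e-05/-6.926e-01) = 16.389747
iter 4: u=0.981254  f(a)=+2.915e-11  f'(a)=-6.926e-01  a ← 16.389747 − (+2.915e-11/-6.926e-01) = 16.389747
iter 5: u=0.981254  f(a)=+0.000e+00  f'(a)=-6.926e-01  a ← 16.389747 − (+0.000e+00/-6.926e-01) = 16.389747
converged: |Δa| < 1e-12 after 5 iterations
sag = a·(cosh(S/(2a)) − 1) = 16.389747·(cosh(0.981254) − 1) = 8.544300
T_max/T_min = cosh(S/(2a)) = 1.521320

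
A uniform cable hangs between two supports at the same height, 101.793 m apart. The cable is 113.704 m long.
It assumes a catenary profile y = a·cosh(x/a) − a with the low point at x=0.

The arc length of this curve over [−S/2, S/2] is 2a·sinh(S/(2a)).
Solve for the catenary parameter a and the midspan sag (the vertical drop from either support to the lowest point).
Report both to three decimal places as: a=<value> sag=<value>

a=61.782 sag=22.177

seed: a₀ = √(S³/(24(L−S))) = √(101.793³/(24·11.911)) = 60.743126
iter 1: u=0.837897  f(a)=+4.252e-01  f'(a)=-4.204e-01  a ← 60.743126 − (+4.252e-01/-4.204e-01) = 61.754467
iter 2: u=0.824175  f(a)=+1.085e-02  f'(a)=-3.992e-01  a ← 61.754467 − (+1.085e-02/-3.992e-01) = 61.781649
iter 3: u=0.823813  f(a)=+7.478e-06  f'(a)=-3.986e-01  a ← 61.781649 − (+7.478e-06/-3.986e-01) = 61.781668
iter 4: u=0.823812  f(a)=+3.539e-12  f'(a)=-3.986e-01  a ← 61.781668 − (+3.539e-12/-3.986e-01) = 61.781668
converged: |Δa| < 1e-12 after 4 iterations
sag = a·(cosh(S/(2a)) − 1) = 61.781668·(cosh(0.823812) − 1) = 22.177396
T_max/T_min = cosh(S/(2a)) = 1.358964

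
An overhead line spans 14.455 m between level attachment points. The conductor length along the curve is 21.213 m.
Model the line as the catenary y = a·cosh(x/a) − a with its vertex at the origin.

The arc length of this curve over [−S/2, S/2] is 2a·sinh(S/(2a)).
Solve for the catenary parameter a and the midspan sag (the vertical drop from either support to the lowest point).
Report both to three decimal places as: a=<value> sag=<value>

seed: a₀ = √(S³/(24(L−S))) = √(14.455³/(24·6.758)) = 4.315314
iter 1: u=1.674849  f(a)=+1.014e+00  f'(a)=-4.103e+00  a ← 4.315314 − (+1.014e+00/-4.103e+00) = 4.562348
iter 2: u=1.584162  f(a)=+9.356e-02  f'(a)=-3.378e+00  a ← 4.562348 − (+9.356e-02/-3.378e+00) = 4.590045
iter 3: u=1.574603  f(a)=+9.760e-04  f'(a)=-3.308e+00  a ← 4.590045 − (+9.760e-04/-3.308e+00) = 4.590340
iter 4: u=1.574502  f(a)=+1.087e-07  f'(a)=-3.307e+00  a ← 4.590340 − (+1.087e-07/-3.307e+00) = 4.590340
iter 5: u=1.574502  f(a)=+0.000e+00  f'(a)=-3.307e+00  a ← 4.590340 − (+0.000e+00/-3.307e+00) = 4.590340
converged: |Δa| < 1e-12 after 5 iterations
sag = a·(cosh(S/(2a)) − 1) = 4.590340·(cosh(1.574502) − 1) = 6.966868
T_max/T_min = cosh(S/(2a)) = 2.517724

a=4.590 sag=6.967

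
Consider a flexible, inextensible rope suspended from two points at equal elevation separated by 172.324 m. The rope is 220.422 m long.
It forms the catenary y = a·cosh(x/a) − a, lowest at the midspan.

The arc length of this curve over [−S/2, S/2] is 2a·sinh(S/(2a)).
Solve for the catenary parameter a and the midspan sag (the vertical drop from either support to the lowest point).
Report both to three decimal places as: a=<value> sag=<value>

seed: a₀ = √(S³/(24(L−S))) = √(172.324³/(24·48.098)) = 66.580878
iter 1: u=1.294095  f(a)=+4.192e+00  f'(a)=-1.702e+00  a ← 66.580878 − (+4.192e+00/-1.702e+00) = 69.044214
iter 2: u=1.247925  f(a)=+2.439e-01  f'(a)=-1.509e+00  a ← 69.044214 − (+2.439e-01/-1.509e+00) = 69.205828
iter 3: u=1.245011  f(a)=+9.381e-04  f'(a)=-1.497e+00  a ← 69.205828 − (+9.381e-04/-1.497e+00) = 69.206454
iter 4: u=1.244999  f(a)=+1.400e-08  f'(a)=-1.497e+00  a ← 69.206454 − (+1.400e-08/-1.497e+00) = 69.206454
iter 5: u=1.244999  f(a)=+5.684e-14  f'(a)=-1.497e+00  a ← 69.206454 − (+5.684e-14/-1.497e+00) = 69.206454
converged: |Δa| < 1e-12 after 5 iterations
sag = a·(cosh(S/(2a)) − 1) = 69.206454·(cosh(1.244999) − 1) = 60.931925
T_max/T_min = cosh(S/(2a)) = 1.880437

a=69.206 sag=60.932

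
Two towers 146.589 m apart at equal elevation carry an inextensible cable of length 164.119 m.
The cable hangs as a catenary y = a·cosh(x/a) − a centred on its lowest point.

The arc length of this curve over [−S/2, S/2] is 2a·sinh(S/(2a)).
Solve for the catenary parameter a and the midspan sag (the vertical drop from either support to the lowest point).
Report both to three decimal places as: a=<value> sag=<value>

seed: a₀ = √(S³/(24(L−S))) = √(146.589³/(24·17.530)) = 86.527767
iter 1: u=0.847063  f(a)=+6.398e-01  f'(a)=-4.350e-01  a ← 86.527767 − (+6.398e-01/-4.350e-01) = 87.998414
iter 2: u=0.832907  f(a)=+1.667e-02  f'(a)=-4.126e-01  a ← 87.998414 − (+1.667e-02/-4.126e-01) = 88.038828
iter 3: u=0.832525  f(a)=+1.200e-05  f'(a)=-4.120e-01  a ← 88.038828 − (+1.200e-05/-4.120e-01) = 88.038857
iter 4: u=0.832524  f(a)=+6.224e-12  f'(a)=-4.120e-01  a ← 88.038857 − (+6.224e-12/-4.120e-01) = 88.038857
converged: |Δa| < 1e-12 after 4 iterations
sag = a·(cosh(S/(2a)) − 1) = 88.038857·(cosh(0.832524) − 1) = 32.313135
T_max/T_min = cosh(S/(2a)) = 1.367033

a=88.039 sag=32.313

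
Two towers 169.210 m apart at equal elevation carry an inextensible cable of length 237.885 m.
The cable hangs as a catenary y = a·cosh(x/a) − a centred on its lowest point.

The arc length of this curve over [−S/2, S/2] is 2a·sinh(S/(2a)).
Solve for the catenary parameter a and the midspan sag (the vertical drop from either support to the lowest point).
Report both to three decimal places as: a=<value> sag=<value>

a=57.251 sag=74.753

seed: a₀ = √(S³/(24(L−S))) = √(169.210³/(24·68.675)) = 54.216825
iter 1: u=1.560493  f(a)=+8.863e+00  f'(a)=-3.206e+00  a ← 54.216825 − (+8.863e+00/-3.206e+00) = 56.981064
iter 2: u=1.484791  f(a)=+7.229e-01  f'(a)=-2.703e+00  a ← 56.981064 − (+7.229e-01/-2.703e+00) = 57.248543
iter 3: u=1.477854  f(a)=+5.754e-03  f'(a)=-2.660e+00  a ← 57.248543 − (+5.754e-03/-2.660e+00) = 57.250706
iter 4: u=1.477798  f(a)=+3.709e-07  f'(a)=-2.660e+00  a ← 57.250706 − (+3.709e-07/-2.660e+00) = 57.250706
iter 5: u=1.477798  f(a)=-2.842e-14  f'(a)=-2.660e+00  a ← 57.250706 − (-2.842e-14/-2.660e+00) = 57.250706
converged: |Δa| < 1e-12 after 5 iterations
sag = a·(cosh(S/(2a)) − 1) = 57.250706·(cosh(1.477798) − 1) = 74.752937
T_max/T_min = cosh(S/(2a)) = 2.305712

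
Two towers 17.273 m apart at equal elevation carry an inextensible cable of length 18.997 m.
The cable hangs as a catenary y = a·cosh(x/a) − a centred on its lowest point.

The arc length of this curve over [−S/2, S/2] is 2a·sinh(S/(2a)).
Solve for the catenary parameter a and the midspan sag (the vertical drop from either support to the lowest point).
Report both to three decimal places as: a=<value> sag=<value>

seed: a₀ = √(S³/(24(L−S))) = √(17.273³/(24·1.724)) = 11.160340
iter 1: u=0.773856  f(a)=+5.236e-02  f'(a)=-3.279e-01  a ← 11.160340 − (+5.236e-02/-3.279e-01) = 11.320056
iter 2: u=0.762938  f(a)=+1.145e-03  f'(a)=-3.137e-01  a ← 11.320056 − (+1.145e-03/-3.137e-01) = 11.323707
iter 3: u=0.762692  f(a)=+5.750e-07  f'(a)=-3.133e-01  a ← 11.323707 − (+5.750e-07/-3.133e-01) = 11.323709
iter 4: u=0.762692  f(a)=+1.492e-13  f'(a)=-3.133e-01  a ← 11.323709 − (+1.492e-13/-3.133e-01) = 11.323709
converged: |Δa| < 1e-12 after 4 iterations
sag = a·(cosh(S/(2a)) − 1) = 11.323709·(cosh(0.762692) − 1) = 3.456274
T_max/T_min = cosh(S/(2a)) = 1.305225

a=11.324 sag=3.456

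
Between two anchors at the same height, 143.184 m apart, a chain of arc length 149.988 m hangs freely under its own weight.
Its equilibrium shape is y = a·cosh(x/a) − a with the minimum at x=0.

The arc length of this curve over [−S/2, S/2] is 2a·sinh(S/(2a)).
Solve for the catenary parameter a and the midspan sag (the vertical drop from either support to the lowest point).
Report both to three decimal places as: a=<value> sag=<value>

a=135.022 sag=19.429

seed: a₀ = √(S³/(24(L−S))) = √(143.184³/(24·6.804)) = 134.076901
iter 1: u=0.533962  f(a)=+9.766e-02  f'(a)=-1.044e-01  a ← 134.076901 − (+9.766e-02/-1.044e-01) = 135.012161
iter 2: u=0.530263  f(a)=+1.031e-03  f'(a)=-1.022e-01  a ← 135.012161 − (+1.031e-03/-1.022e-01) = 135.022250
iter 3: u=0.530224  f(a)=+1.177e-07  f'(a)=-1.022e-01  a ← 135.022250 − (+1.177e-07/-1.022e-01) = 135.022251
iter 4: u=0.530224  f(a)=+2.842e-14  f'(a)=-1.022e-01  a ← 135.022251 − (+2.842e-14/-1.022e-01) = 135.022251
converged: |Δa| < 1e-12 after 4 iterations
sag = a·(cosh(S/(2a)) − 1) = 135.022251·(cosh(0.530224) − 1) = 19.428739
T_max/T_min = cosh(S/(2a)) = 1.143893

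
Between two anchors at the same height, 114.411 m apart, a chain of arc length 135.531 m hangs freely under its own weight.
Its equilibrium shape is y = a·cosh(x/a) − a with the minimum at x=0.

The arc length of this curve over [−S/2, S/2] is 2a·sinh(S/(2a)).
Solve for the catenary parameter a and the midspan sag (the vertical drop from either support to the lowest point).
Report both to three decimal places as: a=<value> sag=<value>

seed: a₀ = √(S³/(24(L−S))) = √(114.411³/(24·21.120)) = 54.356201
iter 1: u=1.052419  f(a)=+1.201e+00  f'(a)=-8.666e-01  a ← 54.356201 − (+1.201e+00/-8.666e-01) = 55.741934
iter 2: u=1.026256  f(a)=+4.746e-02  f'(a)=-7.994e-01  a ← 55.741934 − (+4.746e-02/-7.994e-01) = 55.801302
iter 3: u=1.025164  f(a)=+8.086e-05  f'(a)=-7.966e-01  a ← 55.801302 − (+8.086e-05/-7.966e-01) = 55.801404
iter 4: u=1.025162  f(a)=+2.356e-10  f'(a)=-7.966e-01  a ← 55.801404 − (+2.356e-10/-7.966e-01) = 55.801404
iter 5: u=1.025162  f(a)=-2.842e-14  f'(a)=-7.966e-01  a ← 55.801404 − (-2.842e-14/-7.966e-01) = 55.801404
converged: |Δa| < 1e-12 after 5 iterations
sag = a·(cosh(S/(2a)) − 1) = 55.801404·(cosh(1.025162) − 1) = 31.982192
T_max/T_min = cosh(S/(2a)) = 1.573143

a=55.801 sag=31.982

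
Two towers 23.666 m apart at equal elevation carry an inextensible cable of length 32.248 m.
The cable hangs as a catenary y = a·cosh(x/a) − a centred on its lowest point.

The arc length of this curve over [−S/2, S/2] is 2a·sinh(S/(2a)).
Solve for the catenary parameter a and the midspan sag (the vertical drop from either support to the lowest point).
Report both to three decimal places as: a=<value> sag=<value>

seed: a₀ = √(S³/(24(L−S))) = √(23.666³/(24·8.582)) = 8.022088
iter 1: u=1.475052  f(a)=+9.835e-01  f'(a)=-2.643e+00  a ← 8.022088 − (+9.835e-01/-2.643e+00) = 8.394226
iter 2: u=1.409659  f(a)=+7.258e-02  f'(a)=-2.266e+00  a ← 8.394226 − (+7.258e-02/-2.266e+00) = 8.426256
iter 3: u=1.404301  f(a)=+4.648e-04  f'(a)=-2.237e+00  a ← 8.426256 − (+4.648e-04/-2.237e+00) = 8.426464
iter 4: u=1.404266  f(a)=+1.934e-08  f'(a)=-2.237e+00  a ← 8.426464 − (+1.934e-08/-2.237e+00) = 8.426464
iter 5: u=1.404266  f(a)=-7.105e-15  f'(a)=-2.237e+00  a ← 8.426464 − (-7.105e-15/-2.237e+00) = 8.426464
converged: |Δa| < 1e-12 after 5 iterations
sag = a·(cosh(S/(2a)) − 1) = 8.426464·(cosh(1.404266) − 1) = 9.766630
T_max/T_min = cosh(S/(2a)) = 2.159043

a=8.426 sag=9.767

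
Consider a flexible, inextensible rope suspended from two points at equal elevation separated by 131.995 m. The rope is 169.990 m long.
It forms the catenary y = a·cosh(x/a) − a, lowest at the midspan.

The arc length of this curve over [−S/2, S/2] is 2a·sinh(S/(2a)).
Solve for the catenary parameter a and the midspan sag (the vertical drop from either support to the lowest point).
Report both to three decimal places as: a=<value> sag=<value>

seed: a₀ = √(S³/(24(L−S))) = √(131.995³/(24·37.995)) = 50.218921
iter 1: u=1.314196  f(a)=+3.419e+00  f'(a)=-1.791e+00  a ← 50.218921 − (+3.419e+00/-1.791e+00) = 52.127899
iter 2: u=1.266069  f(a)=+2.046e-01  f'(a)=-1.583e+00  a ← 52.127899 − (+2.046e-01/-1.583e+00) = 52.257203
iter 3: u=1.262936  f(a)=+8.362e-04  f'(a)=-1.570e+00  a ← 52.257203 − (+8.362e-04/-1.570e+00) = 52.257735
iter 4: u=1.262923  f(a)=+1.409e-08  f'(a)=-1.570e+00  a ← 52.257735 − (+1.409e-08/-1.570e+00) = 52.257735
iter 5: u=1.262923  f(a)=+0.000e+00  f'(a)=-1.570e+00  a ← 52.257735 − (+0.000e+00/-1.570e+00) = 52.257735
converged: |Δa| < 1e-12 after 5 iterations
sag = a·(cosh(S/(2a)) − 1) = 52.257735·(cosh(1.262923) − 1) = 47.517116
T_max/T_min = cosh(S/(2a)) = 1.909284

a=52.258 sag=47.517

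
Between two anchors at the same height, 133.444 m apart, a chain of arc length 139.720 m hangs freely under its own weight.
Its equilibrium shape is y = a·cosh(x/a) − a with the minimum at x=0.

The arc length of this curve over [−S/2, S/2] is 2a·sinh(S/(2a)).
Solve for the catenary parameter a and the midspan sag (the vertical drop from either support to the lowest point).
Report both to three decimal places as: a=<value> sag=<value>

seed: a₀ = √(S³/(24(L−S))) = √(133.444³/(24·6.276)) = 125.603427
iter 1: u=0.531212  f(a)=+8.915e-02  f'(a)=-1.028e-01  a ← 125.603427 − (+8.915e-02/-1.028e-01) = 126.470768
iter 2: u=0.527569  f(a)=+9.318e-04  f'(a)=-1.006e-01  a ← 126.470768 − (+9.318e-04/-1.006e-01) = 126.480027
iter 3: u=0.527530  f(a)=+1.042e-07  f'(a)=-1.006e-01  a ← 126.480027 − (+1.042e-07/-1.006e-01) = 126.480028
iter 4: u=0.527530  f(a)=+0.000e+00  f'(a)=-1.006e-01  a ← 126.480028 − (+0.000e+00/-1.006e-01) = 126.480028
converged: |Δa| < 1e-12 after 4 iterations
sag = a·(cosh(S/(2a)) − 1) = 126.480028·(cosh(0.527530) − 1) = 18.010861
T_max/T_min = cosh(S/(2a)) = 1.142401

a=126.480 sag=18.011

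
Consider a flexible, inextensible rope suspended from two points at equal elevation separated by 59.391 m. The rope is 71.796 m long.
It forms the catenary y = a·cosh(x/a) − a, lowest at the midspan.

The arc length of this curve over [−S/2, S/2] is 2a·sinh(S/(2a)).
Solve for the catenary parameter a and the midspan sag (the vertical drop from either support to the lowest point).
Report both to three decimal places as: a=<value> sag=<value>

a=27.320 sag=17.791

seed: a₀ = √(S³/(24(L−S))) = √(59.391³/(24·12.405)) = 26.526317
iter 1: u=1.119473  f(a)=+8.009e-01  f'(a)=-1.058e+00  a ← 26.526317 − (+8.009e-01/-1.058e+00) = 27.283408
iter 2: u=1.088409  f(a)=+3.557e-02  f'(a)=-9.658e-01  a ← 27.283408 − (+3.557e-02/-9.658e-01) = 27.320235
iter 3: u=1.086942  f(a)=+7.737e-05  f'(a)=-9.616e-01  a ← 27.320235 − (+7.737e-05/-9.616e-01) = 27.320316
iter 4: u=1.086938  f(a)=+3.678e-10  f'(a)=-9.616e-01  a ← 27.320316 − (+3.678e-10/-9.616e-01) = 27.320316
iter 5: u=1.086938  f(a)=+0.000e+00  f'(a)=-9.616e-01  a ← 27.320316 − (+0.000e+00/-9.616e-01) = 27.320316
converged: |Δa| < 1e-12 after 5 iterations
sag = a·(cosh(S/(2a)) − 1) = 27.320316·(cosh(1.086938) − 1) = 17.791391
T_max/T_min = cosh(S/(2a)) = 1.651215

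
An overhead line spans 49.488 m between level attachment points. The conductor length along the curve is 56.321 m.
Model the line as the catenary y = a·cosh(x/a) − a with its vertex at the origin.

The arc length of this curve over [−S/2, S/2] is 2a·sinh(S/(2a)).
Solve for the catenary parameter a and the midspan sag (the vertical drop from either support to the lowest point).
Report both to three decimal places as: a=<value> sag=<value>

a=27.732 sag=11.791

seed: a₀ = √(S³/(24(L−S))) = √(49.488³/(24·6.833)) = 27.185575
iter 1: u=0.910189  f(a)=+2.887e-01  f'(a)=-5.456e-01  a ← 27.185575 − (+2.887e-01/-5.456e-01) = 27.714700
iter 2: u=0.892811  f(a)=+8.644e-03  f'(a)=-5.134e-01  a ← 27.714700 − (+8.644e-03/-5.134e-01) = 27.731538
iter 3: u=0.892269  f(a)=+8.279e-06  f'(a)=-5.124e-01  a ← 27.731538 − (+8.279e-06/-5.124e-01) = 27.731554
iter 4: u=0.892269  f(a)=+7.610e-12  f'(a)=-5.124e-01  a ← 27.731554 − (+7.610e-12/-5.124e-01) = 27.731554
converged: |Δa| < 1e-12 after 4 iterations
sag = a·(cosh(S/(2a)) − 1) = 27.731554·(cosh(0.892269) − 1) = 11.791260
T_max/T_min = cosh(S/(2a)) = 1.425193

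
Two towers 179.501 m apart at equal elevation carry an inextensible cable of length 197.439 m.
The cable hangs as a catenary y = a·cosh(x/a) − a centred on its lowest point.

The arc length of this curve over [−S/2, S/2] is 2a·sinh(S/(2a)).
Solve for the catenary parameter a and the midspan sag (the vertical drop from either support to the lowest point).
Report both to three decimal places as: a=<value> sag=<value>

seed: a₀ = √(S³/(24(L−S))) = √(179.501³/(24·17.938)) = 115.906470
iter 1: u=0.774336  f(a)=+5.455e-01  f'(a)=-3.285e-01  a ← 115.906470 − (+5.455e-01/-3.285e-01) = 117.567175
iter 2: u=0.763398  f(a)=+1.195e-02  f'(a)=-3.142e-01  a ← 117.567175 − (+1.195e-02/-3.142e-01) = 117.605189
iter 3: u=0.763151  f(a)=+6.013e-06  f'(a)=-3.139e-01  a ← 117.605189 − (+6.013e-06/-3.139e-01) = 117.605208
iter 4: u=0.763151  f(a)=+1.506e-12  f'(a)=-3.139e-01  a ← 117.605208 − (+1.506e-12/-3.139e-01) = 117.605208
converged: |Δa| < 1e-12 after 4 iterations
sag = a·(cosh(S/(2a)) − 1) = 117.605208·(cosh(0.763151) − 1) = 35.941282
T_max/T_min = cosh(S/(2a)) = 1.305610

a=117.605 sag=35.941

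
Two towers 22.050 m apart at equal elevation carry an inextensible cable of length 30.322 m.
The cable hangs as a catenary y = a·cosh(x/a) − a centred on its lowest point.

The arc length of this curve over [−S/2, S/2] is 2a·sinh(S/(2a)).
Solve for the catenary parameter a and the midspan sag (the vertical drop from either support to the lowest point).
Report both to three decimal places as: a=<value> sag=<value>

a=7.731 sag=9.287

seed: a₀ = √(S³/(24(L−S))) = √(22.050³/(24·8.272)) = 7.348556
iter 1: u=1.500295  f(a)=+9.825e-01  f'(a)=-2.801e+00  a ← 7.348556 − (+9.825e-01/-2.801e+00) = 7.699362
iter 2: u=1.431937  f(a)=+7.473e-02  f'(a)=-2.389e+00  a ← 7.699362 − (+7.473e-02/-2.389e+00) = 7.730640
iter 3: u=1.426143  f(a)=+5.111e-04  f'(a)=-2.357e+00  a ← 7.730640 − (+5.111e-04/-2.357e+00) = 7.730857
iter 4: u=1.426103  f(a)=+2.427e-08  f'(a)=-2.356e+00  a ← 7.730857 − (+2.427e-08/-2.356e+00) = 7.730857
iter 5: u=1.426103  f(a)=+0.000e+00  f'(a)=-2.356e+00  a ← 7.730857 − (+0.000e+00/-2.356e+00) = 7.730857
converged: |Δa| < 1e-12 after 5 iterations
sag = a·(cosh(S/(2a)) − 1) = 7.730857·(cosh(1.426103) − 1) = 9.287430
T_max/T_min = cosh(S/(2a)) = 2.201345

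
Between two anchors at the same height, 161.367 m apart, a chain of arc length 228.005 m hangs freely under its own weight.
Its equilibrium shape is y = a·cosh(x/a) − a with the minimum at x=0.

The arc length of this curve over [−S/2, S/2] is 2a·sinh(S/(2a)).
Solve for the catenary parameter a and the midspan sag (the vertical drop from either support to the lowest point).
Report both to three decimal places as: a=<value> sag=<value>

seed: a₀ = √(S³/(24(L−S))) = √(161.367³/(24·66.638)) = 51.257272
iter 1: u=1.574089  f(a)=+8.760e+00  f'(a)=-3.304e+00  a ← 51.257272 − (+8.760e+00/-3.304e+00) = 53.908474
iter 2: u=1.496676  f(a)=+7.255e-01  f'(a)=-2.777e+00  a ← 53.908474 − (+7.255e-01/-2.777e+00) = 54.169689
iter 3: u=1.489458  f(a)=+5.970e-03  f'(a)=-2.732e+00  a ← 54.169689 − (+5.970e-03/-2.732e+00) = 54.171874
iter 4: u=1.489398  f(a)=+4.116e-07  f'(a)=-2.732e+00  a ← 54.171874 − (+4.116e-07/-2.732e+00) = 54.171874
iter 5: u=1.489398  f(a)=+0.000e+00  f'(a)=-2.732e+00  a ← 54.171874 − (+0.000e+00/-2.732e+00) = 54.171874
converged: |Δa| < 1e-12 after 5 iterations
sag = a·(cosh(S/(2a)) − 1) = 54.171874·(cosh(1.489398) − 1) = 72.046833
T_max/T_min = cosh(S/(2a)) = 2.329968

a=54.172 sag=72.047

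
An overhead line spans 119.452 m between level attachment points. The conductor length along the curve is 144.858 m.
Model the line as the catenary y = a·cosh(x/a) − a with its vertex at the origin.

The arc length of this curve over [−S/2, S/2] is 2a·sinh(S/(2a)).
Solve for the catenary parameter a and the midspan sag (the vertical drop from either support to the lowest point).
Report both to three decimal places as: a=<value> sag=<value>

a=54.481 sag=36.151

seed: a₀ = √(S³/(24(L−S))) = √(119.452³/(24·25.406)) = 52.870860
iter 1: u=1.129658  f(a)=+1.671e+00  f'(a)=-1.089e+00  a ← 52.870860 − (+1.671e+00/-1.089e+00) = 54.404881
iter 2: u=1.097806  f(a)=+7.549e-02  f'(a)=-9.930e-01  a ← 54.404881 − (+7.549e-02/-9.930e-01) = 54.480906
iter 3: u=1.096274  f(a)=+1.702e-04  f'(a)=-9.885e-01  a ← 54.480906 − (+1.702e-04/-9.885e-01) = 54.481078
iter 4: u=1.096271  f(a)=+8.693e-10  f'(a)=-9.885e-01  a ← 54.481078 − (+8.693e-10/-9.885e-01) = 54.481078
iter 5: u=1.096271  f(a)=+0.000e+00  f'(a)=-9.885e-01  a ← 54.481078 − (+0.000e+00/-9.885e-01) = 54.481078
converged: |Δa| < 1e-12 after 5 iterations
sag = a·(cosh(S/(2a)) − 1) = 54.481078·(cosh(1.096271) − 1) = 36.150858
T_max/T_min = cosh(S/(2a)) = 1.663549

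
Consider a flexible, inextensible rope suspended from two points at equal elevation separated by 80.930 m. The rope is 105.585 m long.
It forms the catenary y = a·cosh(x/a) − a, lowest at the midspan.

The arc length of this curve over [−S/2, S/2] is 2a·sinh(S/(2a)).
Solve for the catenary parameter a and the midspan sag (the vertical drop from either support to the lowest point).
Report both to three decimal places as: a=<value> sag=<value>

a=31.212 sag=30.117

seed: a₀ = √(S³/(24(L−S))) = √(80.930³/(24·24.655)) = 29.929963
iter 1: u=1.351990  f(a)=+2.354e+00  f'(a)=-1.969e+00  a ← 29.929963 − (+2.354e+00/-1.969e+00) = 31.125452
iter 2: u=1.300061  f(a)=+1.484e-01  f'(a)=-1.728e+00  a ← 31.125452 − (+1.484e-01/-1.728e+00) = 31.211326
iter 3: u=1.296484  f(a)=+6.773e-04  f'(a)=-1.712e+00  a ← 31.211326 − (+6.773e-04/-1.712e+00) = 31.211722
iter 4: u=1.296468  f(a)=+1.426e-08  f'(a)=-1.712e+00  a ← 31.211722 − (+1.426e-08/-1.712e+00) = 31.211722
iter 5: u=1.296468  f(a)=-1.421e-14  f'(a)=-1.712e+00  a ← 31.211722 − (-1.421e-14/-1.712e+00) = 31.211722
converged: |Δa| < 1e-12 after 5 iterations
sag = a·(cosh(S/(2a)) − 1) = 31.211722·(cosh(1.296468) − 1) = 30.117061
T_max/T_min = cosh(S/(2a)) = 1.964928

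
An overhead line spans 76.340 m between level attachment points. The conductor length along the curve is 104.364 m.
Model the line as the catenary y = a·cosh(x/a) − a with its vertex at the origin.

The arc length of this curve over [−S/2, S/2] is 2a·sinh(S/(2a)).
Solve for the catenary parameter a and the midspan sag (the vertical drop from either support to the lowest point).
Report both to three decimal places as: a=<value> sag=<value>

a=27.031 sag=31.737

seed: a₀ = √(S³/(24(L−S))) = √(76.340³/(24·28.024)) = 25.719206
iter 1: u=1.484105  f(a)=+3.253e+00  f'(a)=-2.699e+00  a ← 25.719206 − (+3.253e+00/-2.699e+00) = 26.924717
iter 2: u=1.417656  f(a)=+2.427e-01  f'(a)=-2.310e+00  a ← 26.924717 − (+2.427e-01/-2.310e+00) = 27.029803
iter 3: u=1.412145  f(a)=+1.592e-03  f'(a)=-2.279e+00  a ← 27.029803 − (+1.592e-03/-2.279e+00) = 27.030501
iter 4: u=1.412108  f(a)=+6.945e-08  f'(a)=-2.279e+00  a ← 27.030501 − (+6.945e-08/-2.279e+00) = 27.030501
iter 5: u=1.412108  f(a)=-1.421e-14  f'(a)=-2.279e+00  a ← 27.030501 − (-1.421e-14/-2.279e+00) = 27.030501
converged: |Δa| < 1e-12 after 5 iterations
sag = a·(cosh(S/(2a)) − 1) = 27.030501·(cosh(1.412108) − 1) = 31.736914
T_max/T_min = cosh(S/(2a)) = 2.174115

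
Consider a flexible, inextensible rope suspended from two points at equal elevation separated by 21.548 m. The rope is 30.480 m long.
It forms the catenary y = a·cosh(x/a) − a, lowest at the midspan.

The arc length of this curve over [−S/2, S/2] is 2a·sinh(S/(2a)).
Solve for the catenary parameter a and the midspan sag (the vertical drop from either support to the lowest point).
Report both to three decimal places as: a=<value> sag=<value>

seed: a₀ = √(S³/(24(L−S))) = √(21.548³/(24·8.932)) = 6.831727
iter 1: u=1.577054  f(a)=+1.179e+00  f'(a)=-3.326e+00  a ← 6.831727 − (+1.179e+00/-3.326e+00) = 7.186189
iter 2: u=1.499265  f(a)=+9.796e-02  f'(a)=-2.794e+00  a ← 7.186189 − (+9.796e-02/-2.794e+00) = 7.221250
iter 3: u=1.491985  f(a)=+8.119e-04  f'(a)=-2.748e+00  a ← 7.221250 − (+8.119e-04/-2.748e+00) = 7.221545
iter 4: u=1.491924  f(a)=+5.680e-08  f'(a)=-2.747e+00  a ← 7.221545 − (+5.680e-08/-2.747e+00) = 7.221545
iter 5: u=1.491924  f(a)=+3.553e-15  f'(a)=-2.747e+00  a ← 7.221545 − (+3.553e-15/-2.747e+00) = 7.221545
converged: |Δa| < 1e-12 after 5 iterations
sag = a·(cosh(S/(2a)) − 1) = 7.221545·(cosh(1.491924) − 1) = 9.642864
T_max/T_min = cosh(S/(2a)) = 2.335291

a=7.222 sag=9.643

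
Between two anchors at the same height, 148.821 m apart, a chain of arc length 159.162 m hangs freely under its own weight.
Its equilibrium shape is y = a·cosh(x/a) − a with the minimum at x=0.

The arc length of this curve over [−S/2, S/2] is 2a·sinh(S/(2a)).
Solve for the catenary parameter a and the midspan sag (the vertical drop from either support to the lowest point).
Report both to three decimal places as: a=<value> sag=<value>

a=116.424 sag=24.600

seed: a₀ = √(S³/(24(L−S))) = √(148.821³/(24·10.341)) = 115.241642
iter 1: u=0.645691  f(a)=+2.177e-01  f'(a)=-1.871e-01  a ← 115.241642 − (+2.177e-01/-1.871e-01) = 116.405537
iter 2: u=0.639235  f(a)=+3.342e-03  f'(a)=-1.814e-01  a ← 116.405537 − (+3.342e-03/-1.814e-01) = 116.423966
iter 3: u=0.639134  f(a)=+8.150e-07  f'(a)=-1.813e-01  a ← 116.423966 − (+8.150e-07/-1.813e-01) = 116.423971
iter 4: u=0.639134  f(a)=+2.842e-14  f'(a)=-1.813e-01  a ← 116.423971 − (+2.842e-14/-1.813e-01) = 116.423971
converged: |Δa| < 1e-12 after 4 iterations
sag = a·(cosh(S/(2a)) − 1) = 116.423971·(cosh(0.639134) − 1) = 24.599703
T_max/T_min = cosh(S/(2a)) = 1.211294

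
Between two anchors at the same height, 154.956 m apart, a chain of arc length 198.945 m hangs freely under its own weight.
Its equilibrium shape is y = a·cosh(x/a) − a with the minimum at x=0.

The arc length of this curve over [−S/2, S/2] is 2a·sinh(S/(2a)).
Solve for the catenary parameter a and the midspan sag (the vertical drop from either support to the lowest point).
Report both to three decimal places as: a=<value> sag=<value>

a=61.744 sag=55.333

seed: a₀ = √(S³/(24(L−S))) = √(154.956³/(24·43.989)) = 59.365609
iter 1: u=1.305099  f(a)=+3.902e+00  f'(a)=-1.750e+00  a ← 59.365609 − (+3.902e+00/-1.750e+00) = 61.594942
iter 2: u=1.257863  f(a)=+2.306e-01  f'(a)=-1.549e+00  a ← 61.594942 − (+2.306e-01/-1.549e+00) = 61.743789
iter 3: u=1.254831  f(a)=+9.169e-04  f'(a)=-1.537e+00  a ← 61.743789 − (+9.169e-04/-1.537e+00) = 61.744385
iter 4: u=1.254819  f(a)=+1.463e-08  f'(a)=-1.537e+00  a ← 61.744385 − (+1.463e-08/-1.537e+00) = 61.744386
iter 5: u=1.254819  f(a)=+0.000e+00  f'(a)=-1.537e+00  a ← 61.744386 − (+0.000e+00/-1.537e+00) = 61.744386
converged: |Δa| < 1e-12 after 5 iterations
sag = a·(cosh(S/(2a)) − 1) = 61.744386·(cosh(1.254819) − 1) = 55.333142
T_max/T_min = cosh(S/(2a)) = 1.896165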